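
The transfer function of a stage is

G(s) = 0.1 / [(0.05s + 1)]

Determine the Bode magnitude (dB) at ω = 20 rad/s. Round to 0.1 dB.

At ω = 20 rad/s:
pole (1 + j20·0.05) = 1 + j1 → |·| ≈ 1.4142, ∠ ≈ 45.00°
|G| = 0.1 · 1 / (1.4142) ≈ 0.070711
Gain = 20 log₁₀(0.070711) ≈ -23.01 dB

-23.0 dB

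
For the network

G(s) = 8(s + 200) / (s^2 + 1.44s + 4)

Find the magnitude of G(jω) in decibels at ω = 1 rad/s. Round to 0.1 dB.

At s = jω = j1:
zero (s+200): 200 + j1 → |·| = √(200²+1²) = √40001 ≈ 200, ∠ = arctan(1/200) ≈ 0.29°
quadratic: (j1)² + 1.44·j1 + 4 = 3 + j1.44 → |·| ≈ 3.3277, ∠ ≈ 25.64°
|G| = 8 · 200 / 3.3277 ≈ 480.81
Gain = 20 log₁₀(480.81) ≈ 53.64 dB

53.6 dB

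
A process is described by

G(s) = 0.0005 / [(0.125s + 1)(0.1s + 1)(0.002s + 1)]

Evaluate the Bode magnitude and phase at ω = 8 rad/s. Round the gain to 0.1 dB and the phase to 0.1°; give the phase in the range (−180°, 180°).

-71.2 dB, -84.6°

At ω = 8 rad/s:
pole (1 + j8·0.125) = 1 + j1 → |·| ≈ 1.4142, ∠ ≈ 45.00°
pole (1 + j8·0.1) = 1 + j0.8 → |·| ≈ 1.2806, ∠ ≈ 38.66°
pole (1 + j8·0.002) = 1 + j0.016 → |·| ≈ 1.0001, ∠ ≈ 0.92°
|G| = 0.0005 · 1 / (1.4142 · 1.2806 · 1.0001) ≈ 0.00027606
Gain = 20 log₁₀(0.00027606) ≈ -71.18 dB
∠G = (0°) − (45.00° + 38.66° + 0.92°) = -84.58°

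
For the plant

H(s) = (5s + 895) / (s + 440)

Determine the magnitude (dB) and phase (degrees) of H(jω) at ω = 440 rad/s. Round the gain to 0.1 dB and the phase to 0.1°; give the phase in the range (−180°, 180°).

Substitute s = j440:
Numerator: 5(j440) + 895 = 895 + j2200
Denominator: (j440) + 440 = 440 + j440
|N| = √(895² + 2200²) ≈ 2375.1, ∠N ≈ 67.86°
|D| = √(440² + 440²) ≈ 622.25, ∠D ≈ 45.00°
|H| = 2375.1 / 622.25 ≈ 3.817
Gain = 20 log₁₀(3.817) ≈ 11.63 dB
∠H = 67.86° − 45.00° = 22.86°

11.6 dB, 22.9°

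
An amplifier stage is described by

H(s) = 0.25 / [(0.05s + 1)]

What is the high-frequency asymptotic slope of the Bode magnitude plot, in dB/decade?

-20 dB/decade

Each pole contributes −20 dB/decade at high frequency; each zero contributes +20 dB/decade.
Net: 0 zero(s) − 1 pole(s) → -20 dB/decade.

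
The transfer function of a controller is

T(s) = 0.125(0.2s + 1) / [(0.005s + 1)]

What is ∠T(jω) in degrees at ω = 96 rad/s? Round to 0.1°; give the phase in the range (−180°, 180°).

61.4°

At ω = 96 rad/s:
zero (1 + j96·0.2) = 1 + j19.2 → |·| ≈ 19.226, ∠ ≈ 87.02°
pole (1 + j96·0.005) = 1 + j0.48 → |·| ≈ 1.1092, ∠ ≈ 25.64°
∠T = (87.02°) − (25.64°) = 61.38°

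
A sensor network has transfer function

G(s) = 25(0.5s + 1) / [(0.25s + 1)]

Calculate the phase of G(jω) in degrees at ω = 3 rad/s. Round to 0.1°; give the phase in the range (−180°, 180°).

19.4°

At ω = 3 rad/s:
zero (1 + j3·0.5) = 1 + j1.5 → |·| ≈ 1.8028, ∠ ≈ 56.31°
pole (1 + j3·0.25) = 1 + j0.75 → |·| ≈ 1.25, ∠ ≈ 36.87°
∠G = (56.31°) − (36.87°) = 19.44°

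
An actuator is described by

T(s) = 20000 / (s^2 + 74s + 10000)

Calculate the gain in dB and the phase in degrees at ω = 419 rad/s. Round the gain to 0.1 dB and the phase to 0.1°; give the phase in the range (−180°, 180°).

-18.5 dB, -169.4°

At s = jω = j419:
quadratic: (j419)² + 74·j419 + 10000 = -165561 + j31006 → |·| ≈ 1.6844e+05, ∠ ≈ 169.39°
|T| = 20000 / 1.6844e+05 ≈ 0.11874
Gain = 20 log₁₀(0.11874) ≈ -18.51 dB
∠T = 0.00° − 169.39° = -169.39°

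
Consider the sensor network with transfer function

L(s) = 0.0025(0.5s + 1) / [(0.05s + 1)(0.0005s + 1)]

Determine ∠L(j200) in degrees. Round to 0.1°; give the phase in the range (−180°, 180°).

At ω = 200 rad/s:
zero (1 + j200·0.5) = 1 + j100 → |·| ≈ 100, ∠ ≈ 89.43°
pole (1 + j200·0.05) = 1 + j10 → |·| ≈ 10.05, ∠ ≈ 84.29°
pole (1 + j200·0.0005) = 1 + j0.1 → |·| ≈ 1.005, ∠ ≈ 5.71°
∠L = (89.43°) − (84.29° + 5.71°) = -0.57°

-0.6°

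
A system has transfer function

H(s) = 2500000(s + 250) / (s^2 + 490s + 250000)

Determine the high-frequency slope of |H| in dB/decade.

Each pole contributes −20 dB/decade at high frequency; each zero contributes +20 dB/decade.
Net: 1 zero(s) − 2 pole(s) → -20 dB/decade.

-20 dB/decade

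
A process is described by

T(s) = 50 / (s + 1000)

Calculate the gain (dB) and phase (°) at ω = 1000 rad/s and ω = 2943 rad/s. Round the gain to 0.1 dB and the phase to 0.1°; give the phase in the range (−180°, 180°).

Substitute s = j1000:
Numerator: 50 = 50 + j0
Denominator: (j1000) + 1000 = 1000 + j1000
|N| = √(50² + 0²) ≈ 50, ∠N ≈ 0.00°
|D| = √(1000² + 1000²) ≈ 1414.2, ∠D ≈ 45.00°
|T| = 50 / 1414.2 ≈ 0.035356
Gain = 20 log₁₀(0.035356) ≈ -29.03 dB
∠T = 0.00° − 45.00° = -45.00°

Substitute s = j2943:
Numerator: 50 = 50 + j0
Denominator: (j2943) + 1000 = 1000 + j2943
|N| = √(50² + 0²) ≈ 50, ∠N ≈ 0.00°
|D| = √(1000² + 2943²) ≈ 3108.3, ∠D ≈ 71.23°
|T| = 50 / 3108.3 ≈ 0.016086
Gain = 20 log₁₀(0.016086) ≈ -35.87 dB
∠T = 0.00° − 71.23° = -71.23°

ω = 1000: -29.0 dB, -45.0°; ω = 2943: -35.9 dB, -71.2°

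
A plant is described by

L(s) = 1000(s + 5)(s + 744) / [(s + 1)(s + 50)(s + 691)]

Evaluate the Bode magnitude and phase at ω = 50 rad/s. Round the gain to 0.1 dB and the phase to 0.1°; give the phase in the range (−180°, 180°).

At s = jω = j50:
zero (s+5): 5 + j50 → |·| = √(5²+50²) = √2525 ≈ 50.249, ∠ = arctan(50/5) ≈ 84.29°
zero (s+744): 744 + j50 → |·| = √(744²+50²) = √556036 ≈ 745.68, ∠ = arctan(50/744) ≈ 3.84°
pole (s+1): 1 + j50 → |·| = √(1²+50²) = √2501 ≈ 50.01, ∠ = arctan(50/1) ≈ 88.85°
pole (s+50): 50 + j50 → |·| = √(50²+50²) = √5000 ≈ 70.711, ∠ = arctan(50/50) ≈ 45.00°
pole (s+691): 691 + j50 → |·| = √(691²+50²) = √479981 ≈ 692.81, ∠ = arctan(50/691) ≈ 4.14°
|L| = 1000 · 37470 / 2.45e+06 ≈ 15.294
Gain = 20 log₁₀(15.294) ≈ 23.69 dB
∠L = 88.13° − 137.99° = -49.86°

23.7 dB, -49.9°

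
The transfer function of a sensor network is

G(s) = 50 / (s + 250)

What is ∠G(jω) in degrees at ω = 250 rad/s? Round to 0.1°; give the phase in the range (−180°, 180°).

-45.0°

Substitute s = j250:
Numerator: 50 = 50 + j0
Denominator: (j250) + 250 = 250 + j250
|N| = √(50² + 0²) ≈ 50, ∠N ≈ 0.00°
|D| = √(250² + 250²) ≈ 353.55, ∠D ≈ 45.00°
∠G = 0.00° − 45.00° = -45.00°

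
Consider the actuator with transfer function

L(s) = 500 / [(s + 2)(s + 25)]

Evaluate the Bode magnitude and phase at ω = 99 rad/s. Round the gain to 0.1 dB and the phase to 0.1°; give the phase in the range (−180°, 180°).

-26.1 dB, -164.7°

At s = jω = j99:
pole (s+2): 2 + j99 → |·| = √(2²+99²) = √9805 ≈ 99.02, ∠ = arctan(99/2) ≈ 88.84°
pole (s+25): 25 + j99 → |·| = √(25²+99²) = √10426 ≈ 102.11, ∠ = arctan(99/25) ≈ 75.83°
|L| = 500 / 10111 ≈ 0.049451
Gain = 20 log₁₀(0.049451) ≈ -26.12 dB
∠L = 0.00° − 164.67° = -164.67°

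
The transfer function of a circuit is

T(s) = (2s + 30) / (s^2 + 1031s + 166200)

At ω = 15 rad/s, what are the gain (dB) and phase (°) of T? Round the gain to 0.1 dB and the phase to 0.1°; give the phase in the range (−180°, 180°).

Substitute s = j15:
Numerator: 2(j15) + 30 = 30 + j30
Denominator: (j15)^2 + 1031(j15) + 166200 = 165975 + j15465
|N| = √(30² + 30²) ≈ 42.426, ∠N ≈ 45.00°
|D| = √(165975² + 15465²) ≈ 1.6669e+05, ∠D ≈ 5.32°
|T| = 42.426 / 1.6669e+05 ≈ 0.00025452
Gain = 20 log₁₀(0.00025452) ≈ -71.89 dB
∠T = 45.00° − 5.32° = 39.68°

-71.9 dB, 39.7°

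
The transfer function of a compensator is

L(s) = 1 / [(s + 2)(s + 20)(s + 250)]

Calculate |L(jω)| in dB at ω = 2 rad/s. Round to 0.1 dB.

At s = jω = j2:
pole (s+2): 2 + j2 → |·| = √(2²+2²) = √8 ≈ 2.8284, ∠ = arctan(2/2) ≈ 45.00°
pole (s+20): 20 + j2 → |·| = √(20²+2²) = √404 ≈ 20.1, ∠ = arctan(2/20) ≈ 5.71°
pole (s+250): 250 + j2 → |·| = √(250²+2²) = √62504 ≈ 250.01, ∠ = arctan(2/250) ≈ 0.46°
|L| = 1 / 14213 ≈ 7.0358e-05
Gain = 20 log₁₀(7.0358e-05) ≈ -83.05 dB

-83.1 dB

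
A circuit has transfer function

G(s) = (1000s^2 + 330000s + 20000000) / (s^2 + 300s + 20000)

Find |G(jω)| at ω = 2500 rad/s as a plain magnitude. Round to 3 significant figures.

Substitute s = j2500:
Numerator: 1000(j2500)^2 + 330000(j2500) + 20000000 = -6230000000 + j825000000
Denominator: (j2500)^2 + 300(j2500) + 20000 = -6230000 + j750000
|N| = √(6230000000² + 825000000²) ≈ 6.2844e+09, ∠N ≈ 172.46°
|D| = √(6230000² + 750000²) ≈ 6.275e+06, ∠D ≈ 173.14°
|G| = 6.2844e+09 / 6.275e+06 ≈ 1001.5

1.00e+03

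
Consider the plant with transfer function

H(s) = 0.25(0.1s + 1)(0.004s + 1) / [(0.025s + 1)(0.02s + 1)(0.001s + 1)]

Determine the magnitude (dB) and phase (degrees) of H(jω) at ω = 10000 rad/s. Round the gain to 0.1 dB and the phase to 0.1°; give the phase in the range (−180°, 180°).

-34.0 dB, -85.3°

At ω = 10000 rad/s:
zero (1 + j10000·0.1) = 1 + j1000 → |·| ≈ 1000, ∠ ≈ 89.94°
zero (1 + j10000·0.004) = 1 + j40 → |·| ≈ 40.012, ∠ ≈ 88.57°
pole (1 + j10000·0.025) = 1 + j250 → |·| ≈ 250, ∠ ≈ 89.77°
pole (1 + j10000·0.02) = 1 + j200 → |·| ≈ 200, ∠ ≈ 89.71°
pole (1 + j10000·0.001) = 1 + j10 → |·| ≈ 10.05, ∠ ≈ 84.29°
|H| = 0.25 · 1000 · 40.012 / (250 · 200 · 10.05) ≈ 0.019906
Gain = 20 log₁₀(0.019906) ≈ -34.02 dB
∠H = (89.94° + 88.57°) − (89.77° + 89.71° + 84.29°) = -85.26°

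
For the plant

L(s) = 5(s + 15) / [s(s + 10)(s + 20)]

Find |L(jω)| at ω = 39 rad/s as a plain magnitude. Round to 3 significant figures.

At s = jω = j39:
zero (s+15): 15 + j39 → |·| = √(15²+39²) = √1746 ≈ 41.785, ∠ = arctan(39/15) ≈ 68.96°
pole (s+10): 10 + j39 → |·| = √(10²+39²) = √1621 ≈ 40.262, ∠ = arctan(39/10) ≈ 75.62°
pole (s+20): 20 + j39 → |·| = √(20²+39²) = √1921 ≈ 43.829, ∠ = arctan(39/20) ≈ 62.85°
pole at origin: |s| = 39, ∠ = 90.00° (in denominator)
|L| = 5 · 41.785 / 68821 ≈ 0.0030358

0.00304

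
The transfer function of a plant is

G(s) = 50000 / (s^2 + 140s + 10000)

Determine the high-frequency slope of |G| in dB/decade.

Each pole contributes −20 dB/decade at high frequency; each zero contributes +20 dB/decade.
Net: 0 zero(s) − 2 pole(s) → -40 dB/decade.

-40 dB/decade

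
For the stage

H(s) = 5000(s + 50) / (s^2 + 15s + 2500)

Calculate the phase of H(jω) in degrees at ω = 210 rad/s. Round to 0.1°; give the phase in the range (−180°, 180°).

At s = jω = j210:
zero (s+50): 50 + j210 → |·| = √(50²+210²) = √46600 ≈ 215.87, ∠ = arctan(210/50) ≈ 76.61°
quadratic: (j210)² + 15·j210 + 2500 = -41600 + j3150 → |·| ≈ 41719, ∠ ≈ 175.67°
∠H = 76.61° − 175.67° = -99.06°

-99.1°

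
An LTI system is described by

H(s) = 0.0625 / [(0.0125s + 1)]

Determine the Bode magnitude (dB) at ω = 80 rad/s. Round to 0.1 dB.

-27.1 dB

At ω = 80 rad/s:
pole (1 + j80·0.0125) = 1 + j1 → |·| ≈ 1.4142, ∠ ≈ 45.00°
|H| = 0.0625 · 1 / (1.4142) ≈ 0.044195
Gain = 20 log₁₀(0.044195) ≈ -27.09 dB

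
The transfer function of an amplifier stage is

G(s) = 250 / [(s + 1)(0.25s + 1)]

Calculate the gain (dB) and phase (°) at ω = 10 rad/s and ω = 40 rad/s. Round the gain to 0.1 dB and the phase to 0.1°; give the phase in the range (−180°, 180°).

At ω = 10 rad/s:
pole (1 + j10·1) = 1 + j10 → |·| ≈ 10.05, ∠ ≈ 84.29°
pole (1 + j10·0.25) = 1 + j2.5 → |·| ≈ 2.6926, ∠ ≈ 68.20°
|G| = 250 · 1 / (10.05 · 2.6926) ≈ 9.2385
Gain = 20 log₁₀(9.2385) ≈ 19.31 dB
∠G = (0°) − (84.29° + 68.20°) = -152.49°

At ω = 40 rad/s:
pole (1 + j40·1) = 1 + j40 → |·| ≈ 40.012, ∠ ≈ 88.57°
pole (1 + j40·0.25) = 1 + j10 → |·| ≈ 10.05, ∠ ≈ 84.29°
|G| = 250 · 1 / (40.012 · 10.05) ≈ 0.6217
Gain = 20 log₁₀(0.6217) ≈ -4.13 dB
∠G = (0°) − (88.57° + 84.29°) = -172.86°

ω = 10: 19.3 dB, -152.5°; ω = 40: -4.1 dB, -172.9°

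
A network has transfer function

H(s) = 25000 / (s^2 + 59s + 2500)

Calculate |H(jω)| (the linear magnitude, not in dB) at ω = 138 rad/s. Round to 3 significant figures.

1.36

At s = jω = j138:
quadratic: (j138)² + 59·j138 + 2500 = -16544 + j8142 → |·| ≈ 18439, ∠ ≈ 153.80°
|H| = 25000 / 18439 ≈ 1.3558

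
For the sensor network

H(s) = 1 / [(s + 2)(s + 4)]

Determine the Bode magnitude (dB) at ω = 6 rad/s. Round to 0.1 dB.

At s = jω = j6:
pole (s+2): 2 + j6 → |·| = √(2²+6²) = √40 ≈ 6.3246, ∠ = arctan(6/2) ≈ 71.57°
pole (s+4): 4 + j6 → |·| = √(4²+6²) = √52 ≈ 7.2111, ∠ = arctan(6/4) ≈ 56.31°
|H| = 1 / 45.607 ≈ 0.021926
Gain = 20 log₁₀(0.021926) ≈ -33.18 dB

-33.2 dB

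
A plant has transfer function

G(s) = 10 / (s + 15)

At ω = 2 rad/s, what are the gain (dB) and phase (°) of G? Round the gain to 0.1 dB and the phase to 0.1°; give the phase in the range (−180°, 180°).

At s = jω = j2:
pole (s+15): 15 + j2 → |·| = √(15²+2²) = √229 ≈ 15.133, ∠ = arctan(2/15) ≈ 7.59°
|G| = 10 / 15.133 ≈ 0.66081
Gain = 20 log₁₀(0.66081) ≈ -3.60 dB
∠G = 0.00° − 7.59° = -7.59°

-3.6 dB, -7.6°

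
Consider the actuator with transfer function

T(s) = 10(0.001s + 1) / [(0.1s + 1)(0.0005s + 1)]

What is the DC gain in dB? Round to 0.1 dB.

20.0 dB

T(0) = 10 · 1 / 1 = 10
20 log₁₀(10) ≈ 20.00 dB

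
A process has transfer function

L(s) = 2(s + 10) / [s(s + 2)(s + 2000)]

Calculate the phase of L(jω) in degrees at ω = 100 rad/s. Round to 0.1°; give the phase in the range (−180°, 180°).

At s = jω = j100:
zero (s+10): 10 + j100 → |·| = √(10²+100²) = √10100 ≈ 100.5, ∠ = arctan(100/10) ≈ 84.29°
pole (s+2): 2 + j100 → |·| = √(2²+100²) = √10004 ≈ 100.02, ∠ = arctan(100/2) ≈ 88.85°
pole (s+2000): 2000 + j100 → |·| = √(2000²+100²) = √4010000 ≈ 2002.5, ∠ = arctan(100/2000) ≈ 2.86°
pole at origin: |s| = 100, ∠ = 90.00° (in denominator)
∠L = 84.29° − 181.71° = -97.42°

-97.4°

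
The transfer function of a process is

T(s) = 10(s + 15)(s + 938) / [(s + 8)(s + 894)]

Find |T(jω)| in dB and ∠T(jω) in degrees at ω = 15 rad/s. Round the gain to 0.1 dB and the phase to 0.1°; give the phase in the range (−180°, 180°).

22.3 dB, -17.0°

At s = jω = j15:
zero (s+15): 15 + j15 → |·| = √(15²+15²) = √450 ≈ 21.213, ∠ = arctan(15/15) ≈ 45.00°
zero (s+938): 938 + j15 → |·| = √(938²+15²) = √880069 ≈ 938.12, ∠ = arctan(15/938) ≈ 0.92°
pole (s+8): 8 + j15 → |·| = √(8²+15²) = √289 ≈ 17, ∠ = arctan(15/8) ≈ 61.93°
pole (s+894): 894 + j15 → |·| = √(894²+15²) = √799461 ≈ 894.13, ∠ = arctan(15/894) ≈ 0.96°
|T| = 10 · 19900 / 15200 ≈ 13.092
Gain = 20 log₁₀(13.092) ≈ 22.34 dB
∠T = 45.92° − 62.89° = -16.97°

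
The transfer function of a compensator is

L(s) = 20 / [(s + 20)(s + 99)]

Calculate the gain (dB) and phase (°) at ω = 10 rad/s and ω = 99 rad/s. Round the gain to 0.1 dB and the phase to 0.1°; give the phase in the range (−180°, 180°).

At s = jω = j10:
pole (s+20): 20 + j10 → |·| = √(20²+10²) = √500 ≈ 22.361, ∠ = arctan(10/20) ≈ 26.57°
pole (s+99): 99 + j10 → |·| = √(99²+10²) = √9901 ≈ 99.504, ∠ = arctan(10/99) ≈ 5.77°
|L| = 20 / 2225 ≈ 0.0089888
Gain = 20 log₁₀(0.0089888) ≈ -40.93 dB
∠L = 0.00° − 32.34° = -32.34°

At s = jω = j99:
pole (s+20): 20 + j99 → |·| = √(20²+99²) = √10201 ≈ 101, ∠ = arctan(99/20) ≈ 78.58°
pole (s+99): 99 + j99 → |·| = √(99²+99²) = √19602 ≈ 140.01, ∠ = arctan(99/99) ≈ 45.00°
|L| = 20 / 14141 ≈ 0.0014143
Gain = 20 log₁₀(0.0014143) ≈ -56.99 dB
∠L = 0.00° − 123.58° = -123.58°

ω = 10: -40.9 dB, -32.3°; ω = 99: -57.0 dB, -123.6°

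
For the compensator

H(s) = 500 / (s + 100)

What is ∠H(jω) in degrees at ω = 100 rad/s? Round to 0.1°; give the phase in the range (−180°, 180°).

Substitute s = j100:
Numerator: 500 = 500 + j0
Denominator: (j100) + 100 = 100 + j100
|N| = √(500² + 0²) ≈ 500, ∠N ≈ 0.00°
|D| = √(100² + 100²) ≈ 141.42, ∠D ≈ 45.00°
∠H = 0.00° − 45.00° = -45.00°

-45.0°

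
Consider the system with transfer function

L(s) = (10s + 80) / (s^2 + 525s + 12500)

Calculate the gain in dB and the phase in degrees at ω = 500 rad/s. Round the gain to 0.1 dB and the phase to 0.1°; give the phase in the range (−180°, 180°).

-37.0 dB, -43.1°

Substitute s = j500:
Numerator: 10(j500) + 80 = 80 + j5000
Denominator: (j500)^2 + 525(j500) + 12500 = -237500 + j262500
|N| = √(80² + 5000²) ≈ 5000.6, ∠N ≈ 89.08°
|D| = √(237500² + 262500²) ≈ 3.54e+05, ∠D ≈ 132.14°
|L| = 5000.6 / 3.54e+05 ≈ 0.014126
Gain = 20 log₁₀(0.014126) ≈ -37.00 dB
∠L = 89.08° − 132.14° = -43.06°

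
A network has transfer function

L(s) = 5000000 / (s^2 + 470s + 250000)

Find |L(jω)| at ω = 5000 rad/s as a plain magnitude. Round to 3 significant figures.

At s = jω = j5000:
quadratic: (j5000)² + 470·j5000 + 250000 = -24750000 + j2350000 → |·| ≈ 2.4861e+07, ∠ ≈ 174.58°
|L| = 5000000 / 2.4861e+07 ≈ 0.20112

0.201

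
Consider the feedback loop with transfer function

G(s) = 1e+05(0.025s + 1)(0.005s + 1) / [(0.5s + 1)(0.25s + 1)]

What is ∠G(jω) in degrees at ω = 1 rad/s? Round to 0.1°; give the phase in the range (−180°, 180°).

-38.9°

At ω = 1 rad/s:
zero (1 + j1·0.025) = 1 + j0.025 → |·| ≈ 1.0003, ∠ ≈ 1.43°
zero (1 + j1·0.005) = 1 + j0.005 → |·| ≈ 1, ∠ ≈ 0.29°
pole (1 + j1·0.5) = 1 + j0.5 → |·| ≈ 1.118, ∠ ≈ 26.57°
pole (1 + j1·0.25) = 1 + j0.25 → |·| ≈ 1.0308, ∠ ≈ 14.04°
∠G = (1.43° + 0.29°) − (26.57° + 14.04°) = -38.89°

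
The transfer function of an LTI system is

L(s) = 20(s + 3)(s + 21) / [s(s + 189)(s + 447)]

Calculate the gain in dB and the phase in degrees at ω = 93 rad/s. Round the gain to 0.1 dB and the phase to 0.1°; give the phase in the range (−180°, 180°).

At s = jω = j93:
zero (s+3): 3 + j93 → |·| = √(3²+93²) = √8658 ≈ 93.048, ∠ = arctan(93/3) ≈ 88.15°
zero (s+21): 21 + j93 → |·| = √(21²+93²) = √9090 ≈ 95.341, ∠ = arctan(93/21) ≈ 77.28°
pole (s+189): 189 + j93 → |·| = √(189²+93²) = √44370 ≈ 210.64, ∠ = arctan(93/189) ≈ 26.20°
pole (s+447): 447 + j93 → |·| = √(447²+93²) = √208458 ≈ 456.57, ∠ = arctan(93/447) ≈ 11.75°
pole at origin: |s| = 93, ∠ = 90.00° (in denominator)
|L| = 20 · 8871.3 / 8.944e+06 ≈ 0.019837
Gain = 20 log₁₀(0.019837) ≈ -34.05 dB
∠L = 165.43° − 127.95° = 37.48°

-34.1 dB, 37.5°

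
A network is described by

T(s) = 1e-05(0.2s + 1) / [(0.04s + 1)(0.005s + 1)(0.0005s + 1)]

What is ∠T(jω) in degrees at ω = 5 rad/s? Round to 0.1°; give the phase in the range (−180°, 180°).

32.1°

At ω = 5 rad/s:
zero (1 + j5·0.2) = 1 + j1 → |·| ≈ 1.4142, ∠ ≈ 45.00°
pole (1 + j5·0.04) = 1 + j0.2 → |·| ≈ 1.0198, ∠ ≈ 11.31°
pole (1 + j5·0.005) = 1 + j0.025 → |·| ≈ 1.0003, ∠ ≈ 1.43°
pole (1 + j5·0.0005) = 1 + j0.0025 → |·| ≈ 1, ∠ ≈ 0.14°
∠T = (45.00°) − (11.31° + 1.43° + 0.14°) = 32.12°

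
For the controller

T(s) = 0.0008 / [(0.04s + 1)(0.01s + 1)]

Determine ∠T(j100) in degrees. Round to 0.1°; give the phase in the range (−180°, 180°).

At ω = 100 rad/s:
pole (1 + j100·0.04) = 1 + j4 → |·| ≈ 4.1231, ∠ ≈ 75.96°
pole (1 + j100·0.01) = 1 + j1 → |·| ≈ 1.4142, ∠ ≈ 45.00°
∠T = (0°) − (75.96° + 45.00°) = -120.96°

-121.0°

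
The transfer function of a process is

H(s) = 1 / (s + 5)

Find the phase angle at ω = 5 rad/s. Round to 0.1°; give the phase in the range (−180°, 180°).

At s = jω = j5:
pole (s+5): 5 + j5 → |·| = √(5²+5²) = √50 ≈ 7.0711, ∠ = arctan(5/5) ≈ 45.00°
∠H = 0.00° − 45.00° = -45.00°

-45.0°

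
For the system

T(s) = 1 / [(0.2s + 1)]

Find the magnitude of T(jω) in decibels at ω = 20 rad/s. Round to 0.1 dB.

At ω = 20 rad/s:
pole (1 + j20·0.2) = 1 + j4 → |·| ≈ 4.1231, ∠ ≈ 75.96°
|T| = 1 · 1 / (4.1231) ≈ 0.24254
Gain = 20 log₁₀(0.24254) ≈ -12.30 dB

-12.3 dB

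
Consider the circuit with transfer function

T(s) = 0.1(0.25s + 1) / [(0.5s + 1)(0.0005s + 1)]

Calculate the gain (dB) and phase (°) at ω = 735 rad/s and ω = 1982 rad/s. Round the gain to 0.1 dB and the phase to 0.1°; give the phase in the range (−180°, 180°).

ω = 735: -26.6 dB, -20.3°; ω = 1982: -29.0 dB, -44.8°

At ω = 735 rad/s:
zero (1 + j735·0.25) = 1 + j183.75 → |·| ≈ 183.75, ∠ ≈ 89.69°
pole (1 + j735·0.5) = 1 + j367.5 → |·| ≈ 367.5, ∠ ≈ 89.84°
pole (1 + j735·0.0005) = 1 + j0.3675 → |·| ≈ 1.0654, ∠ ≈ 20.18°
|T| = 0.1 · 183.75 / (367.5 · 1.0654) ≈ 0.046931
Gain = 20 log₁₀(0.046931) ≈ -26.57 dB
∠T = (89.69°) − (89.84° + 20.18°) = -20.33°

At ω = 1982 rad/s:
zero (1 + j1982·0.25) = 1 + j495.5 → |·| ≈ 495.5, ∠ ≈ 89.88°
pole (1 + j1982·0.5) = 1 + j991 → |·| ≈ 991, ∠ ≈ 89.94°
pole (1 + j1982·0.0005) = 1 + j0.991 → |·| ≈ 1.4079, ∠ ≈ 44.74°
|T| = 0.1 · 495.5 / (991 · 1.4079) ≈ 0.035514
Gain = 20 log₁₀(0.035514) ≈ -28.99 dB
∠T = (89.88°) − (89.94° + 44.74°) = -44.80°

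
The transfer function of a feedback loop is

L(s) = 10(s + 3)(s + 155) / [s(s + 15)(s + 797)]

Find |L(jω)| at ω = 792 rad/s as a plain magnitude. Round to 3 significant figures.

At s = jω = j792:
zero (s+3): 3 + j792 → |·| = √(3²+792²) = √627273 ≈ 792.01, ∠ = arctan(792/3) ≈ 89.78°
zero (s+155): 155 + j792 → |·| = √(155²+792²) = √651289 ≈ 807.02, ∠ = arctan(792/155) ≈ 78.93°
pole (s+15): 15 + j792 → |·| = √(15²+792²) = √627489 ≈ 792.14, ∠ = arctan(792/15) ≈ 88.91°
pole (s+797): 797 + j792 → |·| = √(797²+792²) = √1262473 ≈ 1123.6, ∠ = arctan(792/797) ≈ 44.82°
pole at origin: |s| = 792, ∠ = 90.00° (in denominator)
|L| = 10 · 6.3917e+05 / 7.0492e+08 ≈ 0.0090673

0.00907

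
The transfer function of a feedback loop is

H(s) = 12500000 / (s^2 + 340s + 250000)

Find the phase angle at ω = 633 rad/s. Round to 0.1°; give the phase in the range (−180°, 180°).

-125.0°

At s = jω = j633:
quadratic: (j633)² + 340·j633 + 250000 = -150689 + j215220 → |·| ≈ 2.6273e+05, ∠ ≈ 125.00°
∠H = 0.00° − 125.00° = -125.00°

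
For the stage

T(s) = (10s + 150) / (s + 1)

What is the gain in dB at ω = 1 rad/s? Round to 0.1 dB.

40.5 dB

Substitute s = j1:
Numerator: 10(j1) + 150 = 150 + j10
Denominator: (j1) + 1 = 1 + j1
|N| = √(150² + 10²) ≈ 150.33, ∠N ≈ 3.81°
|D| = √(1² + 1²) ≈ 1.4142, ∠D ≈ 45.00°
|T| = 150.33 / 1.4142 ≈ 106.3
Gain = 20 log₁₀(106.3) ≈ 40.53 dB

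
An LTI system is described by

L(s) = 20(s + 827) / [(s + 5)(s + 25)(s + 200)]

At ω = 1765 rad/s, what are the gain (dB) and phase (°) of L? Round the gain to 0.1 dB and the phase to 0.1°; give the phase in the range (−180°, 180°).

-103.0 dB, 162.3°

At s = jω = j1765:
zero (s+827): 827 + j1765 → |·| = √(827²+1765²) = √3799154 ≈ 1949.1, ∠ = arctan(1765/827) ≈ 64.89°
pole (s+5): 5 + j1765 → |·| = √(5²+1765²) = √3115250 ≈ 1765, ∠ = arctan(1765/5) ≈ 89.84°
pole (s+25): 25 + j1765 → |·| = √(25²+1765²) = √3115850 ≈ 1765.2, ∠ = arctan(1765/25) ≈ 89.19°
pole (s+200): 200 + j1765 → |·| = √(200²+1765²) = √3155225 ≈ 1776.3, ∠ = arctan(1765/200) ≈ 83.54°
|L| = 20 · 1949.1 / 5.5342e+09 ≈ 7.0438e-06
Gain = 20 log₁₀(7.0438e-06) ≈ -103.04 dB
∠L = 64.89° − 262.57° = -197.68° ≡ 162.32° (principal value)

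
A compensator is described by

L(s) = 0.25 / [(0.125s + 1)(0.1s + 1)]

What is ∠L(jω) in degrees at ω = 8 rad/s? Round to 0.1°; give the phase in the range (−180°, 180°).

-83.7°

At ω = 8 rad/s:
pole (1 + j8·0.125) = 1 + j1 → |·| ≈ 1.4142, ∠ ≈ 45.00°
pole (1 + j8·0.1) = 1 + j0.8 → |·| ≈ 1.2806, ∠ ≈ 38.66°
∠L = (0°) − (45.00° + 38.66°) = -83.66°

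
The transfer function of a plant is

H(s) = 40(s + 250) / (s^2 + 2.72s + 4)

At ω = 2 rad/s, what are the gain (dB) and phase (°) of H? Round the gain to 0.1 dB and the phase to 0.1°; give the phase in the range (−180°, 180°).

At s = jω = j2:
zero (s+250): 250 + j2 → |·| = √(250²+2²) = √62504 ≈ 250.01, ∠ = arctan(2/250) ≈ 0.46°
quadratic: (j2)² + 2.72·j2 + 4 = 0 + j5.44 → |·| ≈ 5.44, ∠ ≈ 90.00°
|H| = 40 · 250.01 / 5.44 ≈ 1838.3
Gain = 20 log₁₀(1838.3) ≈ 65.29 dB
∠H = 0.46° − 90.00° = -89.54°

65.3 dB, -89.5°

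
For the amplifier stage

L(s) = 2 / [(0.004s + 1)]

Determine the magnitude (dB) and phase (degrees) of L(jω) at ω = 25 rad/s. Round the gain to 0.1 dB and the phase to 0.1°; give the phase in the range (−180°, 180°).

At ω = 25 rad/s:
pole (1 + j25·0.004) = 1 + j0.1 → |·| ≈ 1.005, ∠ ≈ 5.71°
|L| = 2 · 1 / (1.005) ≈ 1.99
Gain = 20 log₁₀(1.99) ≈ 5.98 dB
∠L = (0°) − (5.71°) = -5.71°

6.0 dB, -5.7°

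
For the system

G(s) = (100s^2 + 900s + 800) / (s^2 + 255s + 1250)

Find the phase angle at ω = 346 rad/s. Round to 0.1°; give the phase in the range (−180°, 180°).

Substitute s = j346:
Numerator: 100(j346)^2 + 900(j346) + 800 = -11970800 + j311400
Denominator: (j346)^2 + 255(j346) + 1250 = -118466 + j88230
|N| = √(11970800² + 311400²) ≈ 1.1975e+07, ∠N ≈ 178.51°
|D| = √(118466² + 88230²) ≈ 1.4771e+05, ∠D ≈ 143.32°
∠G = 178.51° − 143.32° = 35.19°

35.2°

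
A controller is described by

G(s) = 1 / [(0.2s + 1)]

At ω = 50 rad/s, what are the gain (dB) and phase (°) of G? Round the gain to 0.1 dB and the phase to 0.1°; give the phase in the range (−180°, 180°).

-20.0 dB, -84.3°

At ω = 50 rad/s:
pole (1 + j50·0.2) = 1 + j10 → |·| ≈ 10.05, ∠ ≈ 84.29°
|G| = 1 · 1 / (10.05) ≈ 0.099502
Gain = 20 log₁₀(0.099502) ≈ -20.04 dB
∠G = (0°) − (84.29°) = -84.29°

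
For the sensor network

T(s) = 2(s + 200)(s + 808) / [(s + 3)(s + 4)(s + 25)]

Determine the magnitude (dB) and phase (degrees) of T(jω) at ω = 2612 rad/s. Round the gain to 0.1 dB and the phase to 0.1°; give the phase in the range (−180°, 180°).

At s = jω = j2612:
zero (s+200): 200 + j2612 → |·| = √(200²+2612²) = √6862544 ≈ 2619.6, ∠ = arctan(2612/200) ≈ 85.62°
zero (s+808): 808 + j2612 → |·| = √(808²+2612²) = √7475408 ≈ 2734.1, ∠ = arctan(2612/808) ≈ 72.81°
pole (s+3): 3 + j2612 → |·| = √(3²+2612²) = √6822553 ≈ 2612, ∠ = arctan(2612/3) ≈ 89.93°
pole (s+4): 4 + j2612 → |·| = √(4²+2612²) = √6822560 ≈ 2612, ∠ = arctan(2612/4) ≈ 89.91°
pole (s+25): 25 + j2612 → |·| = √(25²+2612²) = √6823169 ≈ 2612.1, ∠ = arctan(2612/25) ≈ 89.45°
|T| = 2 · 7.1622e+06 / 1.7821e+10 ≈ 0.00080379
Gain = 20 log₁₀(0.00080379) ≈ -61.90 dB
∠T = 158.43° − 269.29° = -110.86°

-61.9 dB, -110.9°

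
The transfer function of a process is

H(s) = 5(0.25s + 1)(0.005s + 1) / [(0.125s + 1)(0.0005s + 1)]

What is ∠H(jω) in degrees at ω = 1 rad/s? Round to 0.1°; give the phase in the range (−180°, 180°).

7.2°

At ω = 1 rad/s:
zero (1 + j1·0.25) = 1 + j0.25 → |·| ≈ 1.0308, ∠ ≈ 14.04°
zero (1 + j1·0.005) = 1 + j0.005 → |·| ≈ 1, ∠ ≈ 0.29°
pole (1 + j1·0.125) = 1 + j0.125 → |·| ≈ 1.0078, ∠ ≈ 7.13°
pole (1 + j1·0.0005) = 1 + j0.0005 → |·| ≈ 1, ∠ ≈ 0.03°
∠H = (14.04° + 0.29°) − (7.13° + 0.03°) = 7.17°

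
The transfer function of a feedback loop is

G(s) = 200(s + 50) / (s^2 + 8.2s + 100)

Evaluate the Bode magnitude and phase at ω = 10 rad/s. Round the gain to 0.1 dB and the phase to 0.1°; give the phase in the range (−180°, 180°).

At s = jω = j10:
zero (s+50): 50 + j10 → |·| = √(50²+10²) = √2600 ≈ 50.99, ∠ = arctan(10/50) ≈ 11.31°
quadratic: (j10)² + 8.2·j10 + 100 = 0 + j82 → |·| ≈ 82, ∠ ≈ 90.00°
|G| = 200 · 50.99 / 82 ≈ 124.37
Gain = 20 log₁₀(124.37) ≈ 41.89 dB
∠G = 11.31° − 90.00° = -78.69°

41.9 dB, -78.7°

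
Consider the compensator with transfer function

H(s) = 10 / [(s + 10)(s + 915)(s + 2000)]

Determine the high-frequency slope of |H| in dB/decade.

-60 dB/decade

Each pole contributes −20 dB/decade at high frequency; each zero contributes +20 dB/decade.
Net: 0 zero(s) − 3 pole(s) → -60 dB/decade.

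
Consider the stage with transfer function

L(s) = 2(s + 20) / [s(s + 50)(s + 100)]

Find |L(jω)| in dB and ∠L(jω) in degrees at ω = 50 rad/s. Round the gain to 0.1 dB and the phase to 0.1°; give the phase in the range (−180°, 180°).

At s = jω = j50:
zero (s+20): 20 + j50 → |·| = √(20²+50²) = √2900 ≈ 53.852, ∠ = arctan(50/20) ≈ 68.20°
pole (s+50): 50 + j50 → |·| = √(50²+50²) = √5000 ≈ 70.711, ∠ = arctan(50/50) ≈ 45.00°
pole (s+100): 100 + j50 → |·| = √(100²+50²) = √12500 ≈ 111.8, ∠ = arctan(50/100) ≈ 26.57°
pole at origin: |s| = 50, ∠ = 90.00° (in denominator)
|L| = 2 · 53.852 / 3.9527e+05 ≈ 0.00027248
Gain = 20 log₁₀(0.00027248) ≈ -71.29 dB
∠L = 68.20° − 161.57° = -93.37°

-71.3 dB, -93.4°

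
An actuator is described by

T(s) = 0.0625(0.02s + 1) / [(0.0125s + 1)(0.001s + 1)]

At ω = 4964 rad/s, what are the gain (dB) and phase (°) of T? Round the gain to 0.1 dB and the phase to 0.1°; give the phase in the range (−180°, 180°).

-34.1 dB, -78.3°

At ω = 4964 rad/s:
zero (1 + j4964·0.02) = 1 + j99.28 → |·| ≈ 99.285, ∠ ≈ 89.42°
pole (1 + j4964·0.0125) = 1 + j62.05 → |·| ≈ 62.058, ∠ ≈ 89.08°
pole (1 + j4964·0.001) = 1 + j4.964 → |·| ≈ 5.0637, ∠ ≈ 78.61°
|T| = 0.0625 · 99.285 / (62.058 · 5.0637) ≈ 0.019747
Gain = 20 log₁₀(0.019747) ≈ -34.09 dB
∠T = (89.42°) − (89.08° + 78.61°) = -78.27°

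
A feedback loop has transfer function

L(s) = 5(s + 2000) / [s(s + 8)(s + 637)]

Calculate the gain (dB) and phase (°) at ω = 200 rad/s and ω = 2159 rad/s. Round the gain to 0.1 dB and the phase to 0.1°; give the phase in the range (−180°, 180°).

ω = 200: -68.5 dB, 170.6°; ω = 2159: -117.1 dB, 153.8°

At s = jω = j200:
zero (s+2000): 2000 + j200 → |·| = √(2000²+200²) = √4040000 ≈ 2010, ∠ = arctan(200/2000) ≈ 5.71°
pole (s+8): 8 + j200 → |·| = √(8²+200²) = √40064 ≈ 200.16, ∠ = arctan(200/8) ≈ 87.71°
pole (s+637): 637 + j200 → |·| = √(637²+200²) = √445769 ≈ 667.66, ∠ = arctan(200/637) ≈ 17.43°
pole at origin: |s| = 200, ∠ = 90.00° (in denominator)
|L| = 5 · 2010 / 2.6728e+07 ≈ 0.00037601
Gain = 20 log₁₀(0.00037601) ≈ -68.50 dB
∠L = 5.71° − 195.14° = -189.43° ≡ 170.57° (principal value)

At s = jω = j2159:
zero (s+2000): 2000 + j2159 → |·| = √(2000²+2159²) = √8661281 ≈ 2943, ∠ = arctan(2159/2000) ≈ 47.19°
pole (s+8): 8 + j2159 → |·| = √(8²+2159²) = √4661345 ≈ 2159, ∠ = arctan(2159/8) ≈ 89.79°
pole (s+637): 637 + j2159 → |·| = √(637²+2159²) = √5067050 ≈ 2251, ∠ = arctan(2159/637) ≈ 73.56°
pole at origin: |s| = 2159, ∠ = 90.00° (in denominator)
|L| = 5 · 2943 / 1.0493e+10 ≈ 1.4024e-06
Gain = 20 log₁₀(1.4024e-06) ≈ -117.06 dB
∠L = 47.19° − 253.35° = -206.16° ≡ 153.84° (principal value)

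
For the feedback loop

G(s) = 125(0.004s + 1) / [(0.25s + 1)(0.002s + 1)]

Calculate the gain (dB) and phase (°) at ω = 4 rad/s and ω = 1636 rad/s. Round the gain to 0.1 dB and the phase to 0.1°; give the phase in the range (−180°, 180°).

At ω = 4 rad/s:
zero (1 + j4·0.004) = 1 + j0.016 → |·| ≈ 1.0001, ∠ ≈ 0.92°
pole (1 + j4·0.25) = 1 + j1 → |·| ≈ 1.4142, ∠ ≈ 45.00°
pole (1 + j4·0.002) = 1 + j0.008 → |·| ≈ 1, ∠ ≈ 0.46°
|G| = 125 · 1.0001 / (1.4142 · 1) ≈ 88.398
Gain = 20 log₁₀(88.398) ≈ 38.93 dB
∠G = (0.92°) − (45.00° + 0.46°) = -44.54°

At ω = 1636 rad/s:
zero (1 + j1636·0.004) = 1 + j6.544 → |·| ≈ 6.62, ∠ ≈ 81.31°
pole (1 + j1636·0.25) = 1 + j409 → |·| ≈ 409, ∠ ≈ 89.86°
pole (1 + j1636·0.002) = 1 + j3.272 → |·| ≈ 3.4214, ∠ ≈ 73.01°
|G| = 125 · 6.62 / (409 · 3.4214) ≈ 0.59134
Gain = 20 log₁₀(0.59134) ≈ -4.56 dB
∠G = (81.31°) − (89.86° + 73.01°) = -81.56°

ω = 4: 38.9 dB, -44.5°; ω = 1636: -4.6 dB, -81.6°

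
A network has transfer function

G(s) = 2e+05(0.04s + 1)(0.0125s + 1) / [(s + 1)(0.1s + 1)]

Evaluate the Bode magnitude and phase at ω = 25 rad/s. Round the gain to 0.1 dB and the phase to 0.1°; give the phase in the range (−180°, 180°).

72.9 dB, -93.6°

At ω = 25 rad/s:
zero (1 + j25·0.04) = 1 + j1 → |·| ≈ 1.4142, ∠ ≈ 45.00°
zero (1 + j25·0.0125) = 1 + j0.3125 → |·| ≈ 1.0477, ∠ ≈ 17.35°
pole (1 + j25·1) = 1 + j25 → |·| ≈ 25.02, ∠ ≈ 87.71°
pole (1 + j25·0.1) = 1 + j2.5 → |·| ≈ 2.6926, ∠ ≈ 68.20°
|G| = 2e+05 · 1.4142 · 1.0477 / (25.02 · 2.6926) ≈ 4398.6
Gain = 20 log₁₀(4398.6) ≈ 72.87 dB
∠G = (45.00° + 17.35°) − (87.71° + 68.20°) = -93.56°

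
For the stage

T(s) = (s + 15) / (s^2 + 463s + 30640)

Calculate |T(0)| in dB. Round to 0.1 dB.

-66.2 dB

T(0) = 15 / 30640 ≈ 0.00048956
20 log₁₀(0.00048956) ≈ -66.20 dB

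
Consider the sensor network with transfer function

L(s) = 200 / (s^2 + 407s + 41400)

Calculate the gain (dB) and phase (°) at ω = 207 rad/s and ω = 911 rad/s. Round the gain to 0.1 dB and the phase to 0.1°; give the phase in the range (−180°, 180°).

Substitute s = j207:
Numerator: 200 = 200 + j0
Denominator: (j207)^2 + 407(j207) + 41400 = -1449 + j84249
|N| = √(200² + 0²) ≈ 200, ∠N ≈ 0.00°
|D| = √(1449² + 84249²) ≈ 84261, ∠D ≈ 90.99°
|L| = 200 / 84261 ≈ 0.0023736
Gain = 20 log₁₀(0.0023736) ≈ -52.49 dB
∠L = 0.00° − 90.99° = -90.99°

Substitute s = j911:
Numerator: 200 = 200 + j0
Denominator: (j911)^2 + 407(j911) + 41400 = -788521 + j370777
|N| = √(200² + 0²) ≈ 200, ∠N ≈ 0.00°
|D| = √(788521² + 370777²) ≈ 8.7134e+05, ∠D ≈ 154.82°
|L| = 200 / 8.7134e+05 ≈ 0.00022953
Gain = 20 log₁₀(0.00022953) ≈ -72.78 dB
∠L = 0.00° − 154.82° = -154.82°

ω = 207: -52.5 dB, -91.0°; ω = 911: -72.8 dB, -154.8°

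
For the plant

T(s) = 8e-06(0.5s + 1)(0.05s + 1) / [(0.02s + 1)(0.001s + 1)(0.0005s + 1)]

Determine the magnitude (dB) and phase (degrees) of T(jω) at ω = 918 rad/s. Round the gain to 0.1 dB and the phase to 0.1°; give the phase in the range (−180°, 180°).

At ω = 918 rad/s:
zero (1 + j918·0.5) = 1 + j459 → |·| ≈ 459, ∠ ≈ 89.88°
zero (1 + j918·0.05) = 1 + j45.9 → |·| ≈ 45.911, ∠ ≈ 88.75°
pole (1 + j918·0.02) = 1 + j18.36 → |·| ≈ 18.387, ∠ ≈ 86.88°
pole (1 + j918·0.001) = 1 + j0.918 → |·| ≈ 1.3575, ∠ ≈ 42.55°
pole (1 + j918·0.0005) = 1 + j0.459 → |·| ≈ 1.1003, ∠ ≈ 24.66°
|T| = 8e-06 · 459 · 45.911 / (18.387 · 1.3575 · 1.1003) ≈ 0.0061384
Gain = 20 log₁₀(0.0061384) ≈ -44.24 dB
∠T = (89.88° + 88.75°) − (86.88° + 42.55° + 24.66°) = 24.54°

-44.2 dB, 24.5°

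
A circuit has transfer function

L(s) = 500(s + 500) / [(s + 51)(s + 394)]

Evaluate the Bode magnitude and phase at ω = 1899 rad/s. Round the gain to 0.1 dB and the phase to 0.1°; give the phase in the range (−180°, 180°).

At s = jω = j1899:
zero (s+500): 500 + j1899 → |·| = √(500²+1899²) = √3856201 ≈ 1963.7, ∠ = arctan(1899/500) ≈ 75.25°
pole (s+51): 51 + j1899 → |·| = √(51²+1899²) = √3608802 ≈ 1899.7, ∠ = arctan(1899/51) ≈ 88.46°
pole (s+394): 394 + j1899 → |·| = √(394²+1899²) = √3761437 ≈ 1939.4, ∠ = arctan(1899/394) ≈ 78.28°
|L| = 500 · 1963.7 / 3.6843e+06 ≈ 0.2665
Gain = 20 log₁₀(0.2665) ≈ -11.49 dB
∠L = 75.25° − 166.74° = -91.49°

-11.5 dB, -91.5°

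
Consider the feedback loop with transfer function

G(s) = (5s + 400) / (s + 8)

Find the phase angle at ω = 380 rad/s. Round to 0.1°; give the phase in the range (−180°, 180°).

Substitute s = j380:
Numerator: 5(j380) + 400 = 400 + j1900
Denominator: (j380) + 8 = 8 + j380
|N| = √(400² + 1900²) ≈ 1941.6, ∠N ≈ 78.11°
|D| = √(8² + 380²) ≈ 380.08, ∠D ≈ 88.79°
∠G = 78.11° − 88.79° = -10.68°

-10.7°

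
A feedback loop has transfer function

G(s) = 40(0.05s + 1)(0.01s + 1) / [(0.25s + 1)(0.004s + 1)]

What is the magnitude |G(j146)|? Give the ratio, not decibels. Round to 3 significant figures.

12.3

At ω = 146 rad/s:
zero (1 + j146·0.05) = 1 + j7.3 → |·| ≈ 7.3682, ∠ ≈ 82.20°
zero (1 + j146·0.01) = 1 + j1.46 → |·| ≈ 1.7696, ∠ ≈ 55.59°
pole (1 + j146·0.25) = 1 + j36.5 → |·| ≈ 36.514, ∠ ≈ 88.43°
pole (1 + j146·0.004) = 1 + j0.584 → |·| ≈ 1.158, ∠ ≈ 30.28°
|G| = 40 · 7.3682 · 1.7696 / (36.514 · 1.158) ≈ 12.335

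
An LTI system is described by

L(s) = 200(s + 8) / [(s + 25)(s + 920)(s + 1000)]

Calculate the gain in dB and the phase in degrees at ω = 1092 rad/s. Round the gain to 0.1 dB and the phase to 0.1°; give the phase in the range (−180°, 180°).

At s = jω = j1092:
zero (s+8): 8 + j1092 → |·| = √(8²+1092²) = √1192528 ≈ 1092, ∠ = arctan(1092/8) ≈ 89.58°
pole (s+25): 25 + j1092 → |·| = √(25²+1092²) = √1193089 ≈ 1092.3, ∠ = arctan(1092/25) ≈ 88.69°
pole (s+920): 920 + j1092 → |·| = √(920²+1092²) = √2038864 ≈ 1427.9, ∠ = arctan(1092/920) ≈ 49.89°
pole (s+1000): 1000 + j1092 → |·| = √(1000²+1092²) = √2192464 ≈ 1480.7, ∠ = arctan(1092/1000) ≈ 47.52°
|L| = 200 · 1092 / 2.3094e+09 ≈ 9.457e-05
Gain = 20 log₁₀(9.457e-05) ≈ -80.48 dB
∠L = 89.58° − 186.10° = -96.52°

-80.5 dB, -96.5°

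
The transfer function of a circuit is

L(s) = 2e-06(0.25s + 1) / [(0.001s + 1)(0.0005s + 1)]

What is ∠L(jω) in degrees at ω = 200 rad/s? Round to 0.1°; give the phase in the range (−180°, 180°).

71.8°

At ω = 200 rad/s:
zero (1 + j200·0.25) = 1 + j50 → |·| ≈ 50.01, ∠ ≈ 88.85°
pole (1 + j200·0.001) = 1 + j0.2 → |·| ≈ 1.0198, ∠ ≈ 11.31°
pole (1 + j200·0.0005) = 1 + j0.1 → |·| ≈ 1.005, ∠ ≈ 5.71°
∠L = (88.85°) − (11.31° + 5.71°) = 71.83°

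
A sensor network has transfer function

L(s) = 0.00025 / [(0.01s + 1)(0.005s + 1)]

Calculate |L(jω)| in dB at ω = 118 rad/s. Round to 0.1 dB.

At ω = 118 rad/s:
pole (1 + j118·0.01) = 1 + j1.18 → |·| ≈ 1.5467, ∠ ≈ 49.72°
pole (1 + j118·0.005) = 1 + j0.59 → |·| ≈ 1.1611, ∠ ≈ 30.54°
|L| = 0.00025 · 1 / (1.5467 · 1.1611) ≈ 0.00013921
Gain = 20 log₁₀(0.00013921) ≈ -77.13 dB

-77.1 dB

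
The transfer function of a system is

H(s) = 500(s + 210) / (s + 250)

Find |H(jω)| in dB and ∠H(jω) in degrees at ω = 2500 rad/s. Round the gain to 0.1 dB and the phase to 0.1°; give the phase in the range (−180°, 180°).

54.0 dB, 0.9°

At s = jω = j2500:
zero (s+210): 210 + j2500 → |·| = √(210²+2500²) = √6294100 ≈ 2508.8, ∠ = arctan(2500/210) ≈ 85.20°
pole (s+250): 250 + j2500 → |·| = √(250²+2500²) = √6312500 ≈ 2512.5, ∠ = arctan(2500/250) ≈ 84.29°
|H| = 500 · 2508.8 / 2512.5 ≈ 499.26
Gain = 20 log₁₀(499.26) ≈ 53.97 dB
∠H = 85.20° − 84.29° = 0.91°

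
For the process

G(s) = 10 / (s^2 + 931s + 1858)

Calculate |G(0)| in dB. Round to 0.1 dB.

-45.4 dB

G(0) = 10 / 1858 ≈ 0.0053821
20 log₁₀(0.0053821) ≈ -45.38 dB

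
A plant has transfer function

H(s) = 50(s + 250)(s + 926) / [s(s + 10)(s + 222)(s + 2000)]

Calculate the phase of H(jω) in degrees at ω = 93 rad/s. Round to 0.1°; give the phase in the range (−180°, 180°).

At s = jω = j93:
zero (s+250): 250 + j93 → |·| = √(250²+93²) = √71149 ≈ 266.74, ∠ = arctan(93/250) ≈ 20.41°
zero (s+926): 926 + j93 → |·| = √(926²+93²) = √866125 ≈ 930.66, ∠ = arctan(93/926) ≈ 5.74°
pole (s+10): 10 + j93 → |·| = √(10²+93²) = √8749 ≈ 93.536, ∠ = arctan(93/10) ≈ 83.86°
pole (s+222): 222 + j93 → |·| = √(222²+93²) = √57933 ≈ 240.69, ∠ = arctan(93/222) ≈ 22.73°
pole (s+2000): 2000 + j93 → |·| = √(2000²+93²) = √4008649 ≈ 2002.2, ∠ = arctan(93/2000) ≈ 2.66°
pole at origin: |s| = 93, ∠ = 90.00° (in denominator)
∠H = 26.15° − 199.25° = -173.10°

-173.1°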